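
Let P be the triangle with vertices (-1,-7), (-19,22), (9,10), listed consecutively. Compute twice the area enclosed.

596

Using the shoelace formula, 2A = |((-1)·22 − (-19)·(-7)) + ((-19)·10 − 9·22) + (9·(-7) − (-1)·10)| = 596, so the area is 298.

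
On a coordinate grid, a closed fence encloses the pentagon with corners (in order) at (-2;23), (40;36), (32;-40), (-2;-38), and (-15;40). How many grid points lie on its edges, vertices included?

21

The number of boundary lattice points is Σ gcd(|Δx|,|Δy|) = gcd(42,13) + gcd(8,76) + gcd(34,2) + gcd(13,78) + gcd(13,17) = 1+4+2+13+1 = 21.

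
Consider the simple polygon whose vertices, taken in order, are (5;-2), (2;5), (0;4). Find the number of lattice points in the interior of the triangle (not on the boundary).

Using the shoelace formula, 2A = |[5·5 − 2·(-2)] + [2·4 − 0·5] + [0·(-2) − 5·4]| = 17, so the area is 8.5.
Summing gcd(|Δx|,|Δy|) over the edges gives the boundary count: gcd(3,7) + gcd(2,1) + gcd(5,6) = 1+1+1 = 3.
Pick's theorem gives I = A − B/2 + 1 = 8.5 − 3/2 + 1 = 8.

8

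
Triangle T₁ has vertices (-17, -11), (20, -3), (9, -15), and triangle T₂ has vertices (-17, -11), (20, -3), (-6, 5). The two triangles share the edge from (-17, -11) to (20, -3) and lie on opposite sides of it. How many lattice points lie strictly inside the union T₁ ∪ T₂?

The union is the simple quadrilateral with vertices (-17, -11), (9, -15), (20, -3), (-6, 5) in order.
By the shoelace formula, twice the signed area is |[(-17)·(-15) − 9·(-11)] + [9·(-3) − 20·(-15)] + [20·5 − (-6)·(-3)] + [(-6)·(-11) − (-17)·5]| = 860, so the area is 430.
Summing gcd(|Δx|,|Δy|) over the edges gives the boundary count: gcd(26,4) + gcd(11,12) + gcd(26,8) + gcd(11,16) = 2+1+2+1 = 6.
By Pick's theorem I = A − B/2 + 1 = 430 − 6/2 + 1 = 428.

428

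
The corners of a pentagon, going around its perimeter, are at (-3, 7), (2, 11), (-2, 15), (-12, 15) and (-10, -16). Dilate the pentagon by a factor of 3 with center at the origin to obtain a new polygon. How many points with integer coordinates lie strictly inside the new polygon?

The shoelace formula gives twice the area as |[(-3)·11 − 2·7] + [2·15 − (-2)·11] + [(-2)·15 − (-12)·15] + [(-12)·(-16) − (-10)·15] + [(-10)·7 − (-3)·(-16)]| = 379, so the area is 379/2.
The number of boundary lattice points is Σ gcd(|Δx|,|Δy|) = gcd(5,4) + gcd(4,4) + gcd(10,0) + gcd(2,31) + gcd(7,23) = 1+4+10+1+1 = 17.
Scaling by 3 multiplies the area by 3² = 9 (so the new area is 1705.5) and multiplies the boundary lattice-point count by 3, giving 51.
By Pick's theorem, the interior count of the dilated polygon is 1705.5 − 51/2 + 1 = 1681.

1681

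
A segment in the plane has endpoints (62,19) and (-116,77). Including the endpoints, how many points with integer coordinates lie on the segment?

The number of lattice points on a segment between lattice points is gcd(|Δx|,|Δy|) + 1 = gcd(178,58) + 1 = 2 + 1 = 3.

3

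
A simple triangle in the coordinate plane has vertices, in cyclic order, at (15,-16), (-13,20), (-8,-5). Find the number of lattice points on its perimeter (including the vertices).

10

Along each edge there are gcd(|Δx|,|Δy|)+1 lattice points, so counting each shared vertex once the boundary has gcd(28,36) + gcd(5,25) + gcd(23,11) = 4+5+1 = 10.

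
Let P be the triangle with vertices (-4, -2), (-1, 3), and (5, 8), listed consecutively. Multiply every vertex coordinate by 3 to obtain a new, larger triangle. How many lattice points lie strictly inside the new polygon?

64

By the shoelace formula, twice the signed area is |[(-4)·3 − (-1)·(-2)] + [(-1)·8 − 5·3] + [5·(-2) − (-4)·8]| = 15, so the area is 15/2.
Along each edge there are gcd(|Δx|,|Δy|)+1 lattice points, so counting each shared vertex once the boundary has gcd(3,5) + gcd(6,5) + gcd(9,10) = 1+1+1 = 3.
Scaling by 3 multiplies the area by 3² = 9 (so the new area is 135/2) and multiplies the boundary lattice-point count by 3, giving 9.
By Pick's theorem, the interior count of the dilated polygon is 135/2 − 9/2 + 1 = 64.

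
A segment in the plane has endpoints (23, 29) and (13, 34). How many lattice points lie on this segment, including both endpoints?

6

The number of lattice points on a segment between lattice points is gcd(|Δx|,|Δy|) + 1 = gcd(10,5) + 1 = 5 + 1 = 6.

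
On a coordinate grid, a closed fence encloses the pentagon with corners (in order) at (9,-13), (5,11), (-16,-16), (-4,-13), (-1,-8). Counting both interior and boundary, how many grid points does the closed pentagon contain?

263

By the shoelace formula, twice the signed area is |(9·11 − 5·(-13)) + (5·(-16) − (-16)·11) + ((-16)·(-13) − (-4)·(-16)) + ((-4)·(-8) − (-1)·(-13)) + ((-1)·(-13) − 9·(-8))| = 508, so the area is 254.
Summing gcd(|Δx|,|Δy|) over the edges gives the boundary count: gcd(4,24) + gcd(21,27) + gcd(12,3) + gcd(3,5) + gcd(10,5) = 4+3+3+1+5 = 16.
Pick's theorem gives I = A − B/2 + 1 = 254 − 16/2 + 1 = 247, so the closed region contains I + B = 247 + 16 = 263 lattice points.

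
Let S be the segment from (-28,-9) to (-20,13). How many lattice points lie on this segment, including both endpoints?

3

The number of lattice points on a segment between lattice points is gcd(|Δx|,|Δy|) + 1 = gcd(8,22) + 1 = 2 + 1 = 3.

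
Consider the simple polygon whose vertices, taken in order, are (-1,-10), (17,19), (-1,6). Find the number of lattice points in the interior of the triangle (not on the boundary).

The shoelace formula gives twice the area as |((-1)·19 − 17·(-10)) + (17·6 − (-1)·19) + ((-1)·(-10) − (-1)·6)| = 288, so the area is 144.
Along each edge there are gcd(|Δx|,|Δy|)+1 lattice points, so counting each shared vertex once the boundary has gcd(18,29) + gcd(18,13) + gcd(0,16) = 1+1+16 = 18.
Pick's theorem gives I = A − B/2 + 1 = 144 − 18/2 + 1 = 136.

136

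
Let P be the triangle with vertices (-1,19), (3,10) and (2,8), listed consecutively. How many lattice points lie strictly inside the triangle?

8

The shoelace formula gives twice the area as |[(-1)·10 − 3·19] + [3·8 − 2·10] + [2·19 − (-1)·8]| = 17, so the area is 17/2.
Along each edge there are gcd(|Δx|,|Δy|)+1 lattice points, so counting each shared vertex once the boundary has gcd(4,9) + gcd(1,2) + gcd(3,11) = 1+1+1 = 3.
Pick's theorem gives I = A − B/2 + 1 = 17/2 − 3/2 + 1 = 8.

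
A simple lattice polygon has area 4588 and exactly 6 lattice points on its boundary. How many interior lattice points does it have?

Pick's theorem A = I + B/2 − 1 rearranges to I = A − B/2 + 1 = 4588 − 6/2 + 1 = 4586.

4586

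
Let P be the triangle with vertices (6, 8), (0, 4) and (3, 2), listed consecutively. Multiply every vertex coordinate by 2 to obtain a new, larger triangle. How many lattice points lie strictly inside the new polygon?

Using the shoelace formula, 2A = |(6·4 − 0·8) + (0·2 − 3·4) + (3·8 − 6·2)| = 24, so the area is 12.
The number of boundary lattice points is Σ gcd(|Δx|,|Δy|) = gcd(6,4) + gcd(3,2) + gcd(3,6) = 2+1+3 = 6.
Scaling by 2 multiplies the area by 2² = 4 (so the new area is 48) and multiplies the boundary lattice-point count by 2, giving 12.
By Pick's theorem, the interior count of the dilated polygon is 48 − 12/2 + 1 = 43.

43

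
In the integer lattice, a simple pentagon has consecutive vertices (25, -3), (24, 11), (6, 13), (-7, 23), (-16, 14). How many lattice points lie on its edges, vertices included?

Along each edge there are gcd(|Δx|,|Δy|)+1 lattice points, so counting each shared vertex once the boundary has gcd(1,14) + gcd(18,2) + gcd(13,10) + gcd(9,9) + gcd(41,17) = 1+2+1+9+1 = 14.

14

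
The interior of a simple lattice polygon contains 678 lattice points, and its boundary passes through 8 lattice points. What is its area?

681

By Pick's theorem, A = I + B/2 − 1 = 678 + 8/2 − 1 = 681.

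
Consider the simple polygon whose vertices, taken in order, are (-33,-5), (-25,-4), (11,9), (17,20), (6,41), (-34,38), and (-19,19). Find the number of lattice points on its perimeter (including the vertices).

8

The number of boundary lattice points is Σ gcd(|Δx|,|Δy|) = gcd(8,1) + gcd(36,13) + gcd(6,11) + gcd(11,21) + gcd(40,3) + gcd(15,19) + gcd(14,24) = 1+1+1+1+1+1+2 = 8.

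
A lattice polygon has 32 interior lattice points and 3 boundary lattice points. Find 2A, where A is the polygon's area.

By Pick's theorem, A = I + B/2 − 1 = 32 + 3/2 − 1 = 65/2.
Hence 2A = 65.

65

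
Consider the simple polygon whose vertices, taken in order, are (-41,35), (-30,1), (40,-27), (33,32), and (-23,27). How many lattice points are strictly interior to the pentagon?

2931

Using the shoelace formula, 2A = |[(-41)·1 − (-30)·35] + [(-30)·(-27) − 40·1] + [40·32 − 33·(-27)] + [33·27 − (-23)·32] + [(-23)·35 − (-41)·27]| = 5879, so the area is 2939.5.
Along each edge there are gcd(|Δx|,|Δy|)+1 lattice points, so counting each shared vertex once the boundary has gcd(11,34) + gcd(70,28) + gcd(7,59) + gcd(56,5) + gcd(18,8) = 1+14+1+1+2 = 19.
Pick's theorem gives I = A − B/2 + 1 = 2939.5 − 19/2 + 1 = 2931.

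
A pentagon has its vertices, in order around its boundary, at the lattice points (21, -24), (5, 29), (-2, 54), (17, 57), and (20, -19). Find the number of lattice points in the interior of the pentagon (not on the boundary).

The shoelace formula gives twice the area as |[21·29 − 5·(-24)] + [5·54 − (-2)·29] + [(-2)·57 − 17·54] + [17·(-19) − 20·57] + [20·(-24) − 21·(-19)]| = 1519, so the area is 1519/2.
The number of boundary lattice points is Σ gcd(|Δx|,|Δy|) = gcd(16,53) + gcd(7,25) + gcd(19,3) + gcd(3,76) + gcd(1,5) = 1+1+1+1+1 = 5.
Pick's theorem gives I = A − B/2 + 1 = 1519/2 − 5/2 + 1 = 758.

758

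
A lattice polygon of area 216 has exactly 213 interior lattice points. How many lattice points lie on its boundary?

Pick's theorem gives A = I + B/2 − 1, so B = 2(A − I + 1) = 2(216 − 213 + 1) = 8.

8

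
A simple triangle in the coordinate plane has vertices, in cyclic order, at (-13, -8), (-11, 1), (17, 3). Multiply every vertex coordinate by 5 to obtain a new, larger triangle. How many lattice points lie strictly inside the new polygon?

3091

Using the shoelace formula, 2A = |[(-13)·1 − (-11)·(-8)] + [(-11)·3 − 17·1] + [17·(-8) − (-13)·3]| = 248, so the area is 124.
Along each edge there are gcd(|Δx|,|Δy|)+1 lattice points, so counting each shared vertex once the boundary has gcd(2,9) + gcd(28,2) + gcd(30,11) = 1+2+1 = 4.
Scaling by 5 multiplies the area by 5² = 25 (so the new area is 3100) and multiplies the boundary lattice-point count by 5, giving 20.
By Pick's theorem, the interior count of the dilated polygon is 3100 − 20/2 + 1 = 3091.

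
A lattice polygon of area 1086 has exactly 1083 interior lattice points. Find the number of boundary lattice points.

Pick's theorem gives A = I + B/2 − 1, so B = 2(A − I + 1) = 2(1086 − 1083 + 1) = 8.

8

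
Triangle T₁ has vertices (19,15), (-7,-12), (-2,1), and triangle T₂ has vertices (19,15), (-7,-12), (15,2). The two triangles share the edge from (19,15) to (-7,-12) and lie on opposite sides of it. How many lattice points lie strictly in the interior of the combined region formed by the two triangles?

212

The union is the simple quadrilateral with vertices (19,15), (-2,1), (-7,-12), (15,2) in order.
The shoelace formula gives twice the area as |[19·1 − (-2)·15] + [(-2)·(-12) − (-7)·1] + [(-7)·2 − 15·(-12)] + [15·15 − 19·2]| = 433, so the area is 216.5.
The number of boundary lattice points is Σ gcd(|Δx|,|Δy|) = gcd(21,14) + gcd(5,13) + gcd(22,14) + gcd(4,13) = 7+1+2+1 = 11.
By Pick's theorem I = A − B/2 + 1 = 216.5 − 11/2 + 1 = 212.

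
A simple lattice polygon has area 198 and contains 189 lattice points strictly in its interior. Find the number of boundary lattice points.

Pick's theorem gives A = I + B/2 − 1, so B = 2(A − I + 1) = 2(198 − 189 + 1) = 20.

20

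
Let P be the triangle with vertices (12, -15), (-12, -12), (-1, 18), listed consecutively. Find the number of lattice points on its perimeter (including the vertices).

5

Summing gcd(|Δx|,|Δy|) over the edges gives the boundary count: gcd(24,3) + gcd(11,30) + gcd(13,33) = 3+1+1 = 5.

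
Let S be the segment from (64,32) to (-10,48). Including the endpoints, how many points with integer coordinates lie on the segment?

The number of lattice points on a segment between lattice points is gcd(|Δx|,|Δy|) + 1 = gcd(74,16) + 1 = 2 + 1 = 3.

3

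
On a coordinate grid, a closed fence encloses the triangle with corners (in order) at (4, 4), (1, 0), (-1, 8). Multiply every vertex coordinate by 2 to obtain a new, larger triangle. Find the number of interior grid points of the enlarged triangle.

The shoelace formula gives twice the area as |[4·0 − 1·4] + [1·8 − (-1)·0] + [(-1)·4 − 4·8]| = 32, so the area is 16.
Summing gcd(|Δx|,|Δy|) over the edges gives the boundary count: gcd(3,4) + gcd(2,8) + gcd(5,4) = 1+2+1 = 4.
Scaling by 2 multiplies the area by 2² = 4 (so the new area is 64) and multiplies the boundary lattice-point count by 2, giving 8.
By Pick's theorem, the interior count of the dilated polygon is 64 − 8/2 + 1 = 61.

61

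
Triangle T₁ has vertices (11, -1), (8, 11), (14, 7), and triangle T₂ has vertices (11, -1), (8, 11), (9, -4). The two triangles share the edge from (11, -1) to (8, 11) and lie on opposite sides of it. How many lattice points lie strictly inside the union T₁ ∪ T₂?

The union is the simple quadrilateral with vertices (11, -1), (14, 7), (8, 11), (9, -4) in order.
The shoelace formula gives twice the area as |[11·7 − 14·(-1)] + [14·11 − 8·7] + [8·(-4) − 9·11] + [9·(-1) − 11·(-4)]| = 93, so the area is 93/2.
Along each edge there are gcd(|Δx|,|Δy|)+1 lattice points, so counting each shared vertex once the boundary has gcd(3,8) + gcd(6,4) + gcd(1,15) + gcd(2,3) = 1+2+1+1 = 5.
By Pick's theorem I = A − B/2 + 1 = 93/2 − 5/2 + 1 = 45.

45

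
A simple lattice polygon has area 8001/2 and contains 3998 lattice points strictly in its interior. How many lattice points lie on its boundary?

7

Pick's theorem gives A = I + B/2 − 1, so B = 2(A − I + 1) = 2(8001/2 − 3998 + 1) = 7.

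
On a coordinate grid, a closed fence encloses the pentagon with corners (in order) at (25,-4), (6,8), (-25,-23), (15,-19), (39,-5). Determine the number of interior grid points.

Using the shoelace formula, 2A = |(25·8 − 6·(-4)) + (6·(-23) − (-25)·8) + ((-25)·(-19) − 15·(-23)) + (15·(-5) − 39·(-19)) + (39·(-4) − 25·(-5))| = 1741, so the area is 870.5.
The number of boundary lattice points is Σ gcd(|Δx|,|Δy|) = gcd(19,12) + gcd(31,31) + gcd(40,4) + gcd(24,14) + gcd(14,1) = 1+31+4+2+1 = 39.
Pick's theorem gives I = A − B/2 + 1 = 870.5 − 39/2 + 1 = 852.

852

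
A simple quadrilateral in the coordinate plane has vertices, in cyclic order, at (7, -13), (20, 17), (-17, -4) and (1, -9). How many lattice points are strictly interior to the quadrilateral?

396

By the shoelace formula, twice the signed area is |(7·17 − 20·(-13)) + (20·(-4) − (-17)·17) + ((-17)·(-9) − 1·(-4)) + (1·(-13) − 7·(-9))| = 795, so the area is 397.5.
The number of boundary lattice points is Σ gcd(|Δx|,|Δy|) = gcd(13,30) + gcd(37,21) + gcd(18,5) + gcd(6,4) = 1+1+1+2 = 5.
Pick's theorem gives I = A − B/2 + 1 = 397.5 − 5/2 + 1 = 396.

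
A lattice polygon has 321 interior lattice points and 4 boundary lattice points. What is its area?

322

By Pick's theorem, A = I + B/2 − 1 = 321 + 4/2 − 1 = 322.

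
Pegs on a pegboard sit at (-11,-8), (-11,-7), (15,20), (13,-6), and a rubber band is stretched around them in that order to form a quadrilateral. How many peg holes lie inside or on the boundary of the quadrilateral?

The shoelace formula gives twice the area as |[(-11)·(-7) − (-11)·(-8)] + [(-11)·20 − 15·(-7)] + [15·(-6) − 13·20] + [13·(-8) − (-11)·(-6)]| = 646, so the area is 323.
Summing gcd(|Δx|,|Δy|) over the edges gives the boundary count: gcd(0,1) + gcd(26,27) + gcd(2,26) + gcd(24,2) = 1+1+2+2 = 6.
Pick's theorem gives I = A − B/2 + 1 = 323 − 6/2 + 1 = 321, so the closed region contains I + B = 321 + 6 = 327 lattice points.

327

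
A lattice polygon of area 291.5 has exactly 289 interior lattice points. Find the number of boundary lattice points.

7

Pick's theorem gives A = I + B/2 − 1, so B = 2(A − I + 1) = 2(291.5 − 289 + 1) = 7.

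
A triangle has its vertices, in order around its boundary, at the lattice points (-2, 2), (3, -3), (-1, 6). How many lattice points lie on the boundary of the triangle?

The number of boundary lattice points is Σ gcd(|Δx|,|Δy|) = gcd(5,5) + gcd(4,9) + gcd(1,4) = 5+1+1 = 7.

7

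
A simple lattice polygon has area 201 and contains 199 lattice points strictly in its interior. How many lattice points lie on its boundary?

6

Pick's theorem gives A = I + B/2 − 1, so B = 2(A − I + 1) = 2(201 − 199 + 1) = 6.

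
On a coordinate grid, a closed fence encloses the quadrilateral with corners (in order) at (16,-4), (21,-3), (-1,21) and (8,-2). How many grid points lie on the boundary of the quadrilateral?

6

Along each edge there are gcd(|Δx|,|Δy|)+1 lattice points, so counting each shared vertex once the boundary has gcd(5,1) + gcd(22,24) + gcd(9,23) + gcd(8,2) = 1+2+1+2 = 6.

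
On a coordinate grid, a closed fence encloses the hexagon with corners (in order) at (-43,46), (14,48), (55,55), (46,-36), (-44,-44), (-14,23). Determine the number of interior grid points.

The shoelace formula gives twice the area as |[(-43)·48 − 14·46] + [14·55 − 55·48] + [55·(-36) − 46·55] + [46·(-44) − (-44)·(-36)] + [(-44)·23 − (-14)·(-44)] + [(-14)·46 − (-43)·23]| = 13979, so the area is 13979/2.
Summing gcd(|Δx|,|Δy|) over the edges gives the boundary count: gcd(57,2) + gcd(41,7) + gcd(9,91) + gcd(90,8) + gcd(30,67) + gcd(29,23) = 1+1+1+2+1+1 = 7.
Pick's theorem gives I = A − B/2 + 1 = 13979/2 − 7/2 + 1 = 6987.

6987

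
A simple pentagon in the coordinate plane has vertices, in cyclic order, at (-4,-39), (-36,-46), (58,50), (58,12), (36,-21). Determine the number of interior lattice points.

Using the shoelace formula, 2A = |[(-4)·(-46) − (-36)·(-39)] + [(-36)·50 − 58·(-46)] + [58·12 − 58·50] + [58·(-21) − 36·12] + [36·(-39) − (-4)·(-21)]| = 5694, so the area is 2847.
Along each edge there are gcd(|Δx|,|Δy|)+1 lattice points, so counting each shared vertex once the boundary has gcd(32,7) + gcd(94,96) + gcd(0,38) + gcd(22,33) + gcd(40,18) = 1+2+38+11+2 = 54.
By Pick's theorem A = I + B/2 − 1, so I = 2847 − 54/2 + 1 = 2821.

2821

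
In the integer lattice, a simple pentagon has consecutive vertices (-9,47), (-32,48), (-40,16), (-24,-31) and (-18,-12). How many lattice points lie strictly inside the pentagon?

1435

The shoelace formula gives twice the area as |[(-9)·48 − (-32)·47] + [(-32)·16 − (-40)·48] + [(-40)·(-31) − (-24)·16] + [(-24)·(-12) − (-18)·(-31)] + [(-18)·47 − (-9)·(-12)]| = 2880, so the area is 1440.
Summing gcd(|Δx|,|Δy|) over the edges gives the boundary count: gcd(23,1) + gcd(8,32) + gcd(16,47) + gcd(6,19) + gcd(9,59) = 1+8+1+1+1 = 12.
By Pick's theorem A = I + B/2 − 1, so I = 1440 − 12/2 + 1 = 1435.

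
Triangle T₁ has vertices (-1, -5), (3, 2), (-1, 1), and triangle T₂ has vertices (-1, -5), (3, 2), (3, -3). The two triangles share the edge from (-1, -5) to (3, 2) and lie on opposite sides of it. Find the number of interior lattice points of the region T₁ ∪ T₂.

The union is the simple quadrilateral with vertices (-1, -5), (-1, 1), (3, 2), (3, -3) in order.
Using the shoelace formula, 2A = |[(-1)·1 − (-1)·(-5)] + [(-1)·2 − 3·1] + [3·(-3) − 3·2] + [3·(-5) − (-1)·(-3)]| = 44, so the area is 22.
Along each edge there are gcd(|Δx|,|Δy|)+1 lattice points, so counting each shared vertex once the boundary has gcd(0,6) + gcd(4,1) + gcd(0,5) + gcd(4,2) = 6+1+5+2 = 14.
By Pick's theorem I = A − B/2 + 1 = 22 − 14/2 + 1 = 16.

16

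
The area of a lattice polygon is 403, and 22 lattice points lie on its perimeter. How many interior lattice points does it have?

Pick's theorem A = I + B/2 − 1 rearranges to I = A − B/2 + 1 = 403 − 22/2 + 1 = 393.

393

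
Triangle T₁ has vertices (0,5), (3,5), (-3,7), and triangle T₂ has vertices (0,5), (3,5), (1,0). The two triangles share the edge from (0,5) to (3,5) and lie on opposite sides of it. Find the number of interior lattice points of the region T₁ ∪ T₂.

The union is the simple quadrilateral with vertices (0,5), (-3,7), (3,5), (1,0) in order.
Using the shoelace formula, 2A = |[0·7 − (-3)·5] + [(-3)·5 − 3·7] + [3·0 − 1·5] + [1·5 − 0·0]| = 21, so the area is 10.5.
Summing gcd(|Δx|,|Δy|) over the edges gives the boundary count: gcd(3,2) + gcd(6,2) + gcd(2,5) + gcd(1,5) = 1+2+1+1 = 5.
By Pick's theorem I = A − B/2 + 1 = 10.5 − 5/2 + 1 = 9.

9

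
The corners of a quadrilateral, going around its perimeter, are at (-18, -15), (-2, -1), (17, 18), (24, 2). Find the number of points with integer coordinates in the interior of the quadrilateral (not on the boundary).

By the shoelace formula, twice the signed area is |[(-18)·(-1) − (-2)·(-15)] + [(-2)·18 − 17·(-1)] + [17·2 − 24·18] + [24·(-15) − (-18)·2]| = 753, so the area is 753/2.
The number of boundary lattice points is Σ gcd(|Δx|,|Δy|) = gcd(16,14) + gcd(19,19) + gcd(7,16) + gcd(42,17) = 2+19+1+1 = 23.
Pick's theorem gives I = A − B/2 + 1 = 753/2 − 23/2 + 1 = 366.

366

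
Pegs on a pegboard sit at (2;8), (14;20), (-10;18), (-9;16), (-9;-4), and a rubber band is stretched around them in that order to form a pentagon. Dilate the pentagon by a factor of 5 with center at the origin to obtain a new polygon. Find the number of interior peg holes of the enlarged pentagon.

6136

Using the shoelace formula, 2A = |[2·20 − 14·8] + [14·18 − (-10)·20] + [(-10)·16 − (-9)·18] + [(-9)·(-4) − (-9)·16] + [(-9)·8 − 2·(-4)]| = 498, so the area is 249.
Along each edge there are gcd(|Δx|,|Δy|)+1 lattice points, so counting each shared vertex once the boundary has gcd(12,12) + gcd(24,2) + gcd(1,2) + gcd(0,20) + gcd(11,12) = 12+2+1+20+1 = 36.
Scaling by 5 multiplies the area by 5² = 25 (so the new area is 6225) and multiplies the boundary lattice-point count by 5, giving 180.
By Pick's theorem, the interior count of the dilated polygon is 6225 − 180/2 + 1 = 6136.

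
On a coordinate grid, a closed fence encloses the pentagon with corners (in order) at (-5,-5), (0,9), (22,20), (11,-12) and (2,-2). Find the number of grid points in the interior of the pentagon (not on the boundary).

The shoelace formula gives twice the area as |[(-5)·9 − 0·(-5)] + [0·20 − 22·9] + [22·(-12) − 11·20] + [11·(-2) − 2·(-12)] + [2·(-5) − (-5)·(-2)]| = 745, so the area is 372.5.
Summing gcd(|Δx|,|Δy|) over the edges gives the boundary count: gcd(5,14) + gcd(22,11) + gcd(11,32) + gcd(9,10) + gcd(7,3) = 1+11+1+1+1 = 15.
Pick's theorem gives I = A − B/2 + 1 = 372.5 − 15/2 + 1 = 366.

366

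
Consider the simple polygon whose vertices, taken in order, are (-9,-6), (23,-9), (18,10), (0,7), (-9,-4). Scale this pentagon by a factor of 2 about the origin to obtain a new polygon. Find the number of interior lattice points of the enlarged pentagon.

Using the shoelace formula, 2A = |((-9)·(-9) − 23·(-6)) + (23·10 − 18·(-9)) + (18·7 − 0·10) + (0·(-4) − (-9)·7) + ((-9)·(-6) − (-9)·(-4))| = 818, so the area is 409.
Along each edge there are gcd(|Δx|,|Δy|)+1 lattice points, so counting each shared vertex once the boundary has gcd(32,3) + gcd(5,19) + gcd(18,3) + gcd(9,11) + gcd(0,2) = 1+1+3+1+2 = 8.
Scaling by 2 multiplies the area by 2² = 4 (so the new area is 1636) and multiplies the boundary lattice-point count by 2, giving 16.
By Pick's theorem, the interior count of the dilated polygon is 1636 − 16/2 + 1 = 1629.

1629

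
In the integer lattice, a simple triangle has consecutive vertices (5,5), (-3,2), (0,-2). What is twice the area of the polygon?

41

By the shoelace formula, twice the signed area is |[5·2 − (-3)·5] + [(-3)·(-2) − 0·2] + [0·5 − 5·(-2)]| = 41, so the area is 41/2.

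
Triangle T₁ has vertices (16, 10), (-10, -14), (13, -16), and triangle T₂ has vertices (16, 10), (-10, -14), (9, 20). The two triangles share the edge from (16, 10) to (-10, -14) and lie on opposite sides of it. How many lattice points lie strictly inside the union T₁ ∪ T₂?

515

The union is the simple quadrilateral with vertices (16, 10), (13, -16), (-10, -14), (9, 20) in order.
Using the shoelace formula, 2A = |[16·(-16) − 13·10] + [13·(-14) − (-10)·(-16)] + [(-10)·20 − 9·(-14)] + [9·10 − 16·20]| = 1032, so the area is 516.
The number of boundary lattice points is Σ gcd(|Δx|,|Δy|) = gcd(3,26) + gcd(23,2) + gcd(19,34) + gcd(7,10) = 1+1+1+1 = 4.
By Pick's theorem I = A − B/2 + 1 = 516 − 4/2 + 1 = 515.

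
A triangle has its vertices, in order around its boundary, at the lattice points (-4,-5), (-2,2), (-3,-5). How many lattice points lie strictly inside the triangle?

The shoelace formula gives twice the area as |[(-4)·2 − (-2)·(-5)] + [(-2)·(-5) − (-3)·2] + [(-3)·(-5) − (-4)·(-5)]| = 7, so the area is 7/2.
Summing gcd(|Δx|,|Δy|) over the edges gives the boundary count: gcd(2,7) + gcd(1,7) + gcd(1,0) = 1+1+1 = 3.
Pick's theorem gives I = A − B/2 + 1 = 7/2 − 3/2 + 1 = 3.

3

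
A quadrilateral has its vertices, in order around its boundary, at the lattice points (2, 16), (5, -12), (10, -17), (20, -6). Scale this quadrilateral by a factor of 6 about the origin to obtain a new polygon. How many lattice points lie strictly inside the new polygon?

Using the shoelace formula, 2A = |[2·(-12) − 5·16] + [5·(-17) − 10·(-12)] + [10·(-6) − 20·(-17)] + [20·16 − 2·(-6)]| = 543, so the area is 543/2.
Summing gcd(|Δx|,|Δy|) over the edges gives the boundary count: gcd(3,28) + gcd(5,5) + gcd(10,11) + gcd(18,22) = 1+5+1+2 = 9.
Scaling by 6 multiplies the area by 6² = 36 (so the new area is 9774) and multiplies the boundary lattice-point count by 6, giving 54.
By Pick's theorem, the interior count of the dilated polygon is 9774 − 54/2 + 1 = 9748.

9748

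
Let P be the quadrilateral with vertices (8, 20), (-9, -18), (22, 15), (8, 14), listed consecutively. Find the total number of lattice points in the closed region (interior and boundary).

272

The shoelace formula gives twice the area as |(8·(-18) − (-9)·20) + ((-9)·15 − 22·(-18)) + (22·14 − 8·15) + (8·20 − 8·14)| = 533, so the area is 266.5.
Summing gcd(|Δx|,|Δy|) over the edges gives the boundary count: gcd(17,38) + gcd(31,33) + gcd(14,1) + gcd(0,6) = 1+1+1+6 = 9.
Pick's theorem gives I = A − B/2 + 1 = 266.5 − 9/2 + 1 = 263, so the closed region contains I + B = 263 + 9 = 272 lattice points.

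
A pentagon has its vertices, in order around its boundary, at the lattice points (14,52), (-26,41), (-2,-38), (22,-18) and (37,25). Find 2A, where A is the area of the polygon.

6658

The shoelace formula gives twice the area as |[14·41 − (-26)·52] + [(-26)·(-38) − (-2)·41] + [(-2)·(-18) − 22·(-38)] + [22·25 − 37·(-18)] + [37·52 − 14·25]| = 6658, so the area is 3329.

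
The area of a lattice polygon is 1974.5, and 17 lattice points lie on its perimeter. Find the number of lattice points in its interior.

From Pick's theorem, I = A − B/2 + 1 = 1974.5 − 17/2 + 1 = 1967.

1967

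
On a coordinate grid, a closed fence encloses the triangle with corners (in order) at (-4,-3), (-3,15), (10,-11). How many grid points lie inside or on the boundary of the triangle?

The shoelace formula gives twice the area as |[(-4)·15 − (-3)·(-3)] + [(-3)·(-11) − 10·15] + [10·(-3) − (-4)·(-11)]| = 260, so the area is 130.
Summing gcd(|Δx|,|Δy|) over the edges gives the boundary count: gcd(1,18) + gcd(13,26) + gcd(14,8) = 1+13+2 = 16.
Pick's theorem gives I = A − B/2 + 1 = 130 − 16/2 + 1 = 123, so the closed region contains I + B = 123 + 16 = 139 lattice points.

139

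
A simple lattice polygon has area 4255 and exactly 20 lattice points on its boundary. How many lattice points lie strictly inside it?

Pick's theorem A = I + B/2 − 1 rearranges to I = A − B/2 + 1 = 4255 − 20/2 + 1 = 4246.

4246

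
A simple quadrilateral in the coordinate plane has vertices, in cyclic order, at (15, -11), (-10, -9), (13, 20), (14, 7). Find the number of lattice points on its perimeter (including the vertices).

Along each edge there are gcd(|Δx|,|Δy|)+1 lattice points, so counting each shared vertex once the boundary has gcd(25,2) + gcd(23,29) + gcd(1,13) + gcd(1,18) = 1+1+1+1 = 4.

4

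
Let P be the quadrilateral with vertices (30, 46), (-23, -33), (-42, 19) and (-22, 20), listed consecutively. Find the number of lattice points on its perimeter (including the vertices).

Along each edge there are gcd(|Δx|,|Δy|)+1 lattice points, so counting each shared vertex once the boundary has gcd(53,79) + gcd(19,52) + gcd(20,1) + gcd(52,26) = 1+1+1+26 = 29.

29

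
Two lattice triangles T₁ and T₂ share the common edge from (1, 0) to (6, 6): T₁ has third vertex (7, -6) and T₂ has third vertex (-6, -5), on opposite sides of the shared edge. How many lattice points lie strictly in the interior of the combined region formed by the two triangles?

38

The union is the simple quadrilateral with vertices (1, 0), (7, -6), (6, 6), (-6, -5) in order.
The shoelace formula gives twice the area as |(1·(-6) − 7·0) + (7·6 − 6·(-6)) + (6·(-5) − (-6)·6) + ((-6)·0 − 1·(-5))| = 83, so the area is 41.5.
Summing gcd(|Δx|,|Δy|) over the edges gives the boundary count: gcd(6,6) + gcd(1,12) + gcd(12,11) + gcd(7,5) = 6+1+1+1 = 9.
By Pick's theorem I = A − B/2 + 1 = 41.5 − 9/2 + 1 = 38.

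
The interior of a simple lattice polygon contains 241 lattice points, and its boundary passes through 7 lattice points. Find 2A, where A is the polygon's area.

487

By Pick's theorem, A = I + B/2 − 1 = 241 + 7/2 − 1 = 487/2.
Hence 2A = 487.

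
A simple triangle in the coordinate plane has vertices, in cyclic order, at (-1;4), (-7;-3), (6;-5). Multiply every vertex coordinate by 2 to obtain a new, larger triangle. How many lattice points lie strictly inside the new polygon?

204

Using the shoelace formula, 2A = |((-1)·(-3) − (-7)·4) + ((-7)·(-5) − 6·(-3)) + (6·4 − (-1)·(-5))| = 103, so the area is 51.5.
Along each edge there are gcd(|Δx|,|Δy|)+1 lattice points, so counting each shared vertex once the boundary has gcd(6,7) + gcd(13,2) + gcd(7,9) = 1+1+1 = 3.
Scaling by 2 multiplies the area by 2² = 4 (so the new area is 206) and multiplies the boundary lattice-point count by 2, giving 6.
By Pick's theorem, the interior count of the dilated polygon is 206 − 6/2 + 1 = 204.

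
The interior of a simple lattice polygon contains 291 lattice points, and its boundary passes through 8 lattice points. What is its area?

294

Pick's theorem states A = I + B/2 − 1, so A = 291 + 8/2 − 1 = 294.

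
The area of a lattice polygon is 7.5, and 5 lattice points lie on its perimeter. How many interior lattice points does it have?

6

From Pick's theorem, I = A − B/2 + 1 = 7.5 − 5/2 + 1 = 6.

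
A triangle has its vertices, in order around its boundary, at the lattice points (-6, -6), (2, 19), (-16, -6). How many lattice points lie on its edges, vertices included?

12

Summing gcd(|Δx|,|Δy|) over the edges gives the boundary count: gcd(8,25) + gcd(18,25) + gcd(10,0) = 1+1+10 = 12.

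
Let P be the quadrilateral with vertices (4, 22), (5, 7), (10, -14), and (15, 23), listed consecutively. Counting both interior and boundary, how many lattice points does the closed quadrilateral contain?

231

The shoelace formula gives twice the area as |(4·7 − 5·22) + (5·(-14) − 10·7) + (10·23 − 15·(-14)) + (15·22 − 4·23)| = 456, so the area is 228.
Along each edge there are gcd(|Δx|,|Δy|)+1 lattice points, so counting each shared vertex once the boundary has gcd(1,15) + gcd(5,21) + gcd(5,37) + gcd(11,1) = 1+1+1+1 = 4.
Pick's theorem gives I = A − B/2 + 1 = 228 − 4/2 + 1 = 227, so the closed region contains I + B = 227 + 4 = 231 lattice points.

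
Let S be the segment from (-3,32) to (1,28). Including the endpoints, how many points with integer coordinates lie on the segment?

The number of lattice points on a segment between lattice points is gcd(|Δx|,|Δy|) + 1 = gcd(4,4) + 1 = 4 + 1 = 5.

5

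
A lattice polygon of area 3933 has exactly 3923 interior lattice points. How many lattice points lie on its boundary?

Pick's theorem gives A = I + B/2 − 1, so B = 2(A − I + 1) = 2(3933 − 3923 + 1) = 22.

22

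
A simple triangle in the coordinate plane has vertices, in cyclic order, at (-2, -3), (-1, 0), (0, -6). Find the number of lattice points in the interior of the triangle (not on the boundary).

Using the shoelace formula, 2A = |[(-2)·0 − (-1)·(-3)] + [(-1)·(-6) − 0·0] + [0·(-3) − (-2)·(-6)]| = 9, so the area is 4.5.
Along each edge there are gcd(|Δx|,|Δy|)+1 lattice points, so counting each shared vertex once the boundary has gcd(1,3) + gcd(1,6) + gcd(2,3) = 1+1+1 = 3.
By Pick's theorem A = I + B/2 − 1, so I = 4.5 − 3/2 + 1 = 4.

4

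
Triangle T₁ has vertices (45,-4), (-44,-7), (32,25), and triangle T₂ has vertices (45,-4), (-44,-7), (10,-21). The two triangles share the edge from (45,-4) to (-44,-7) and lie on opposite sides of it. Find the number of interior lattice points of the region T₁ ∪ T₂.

2011

The union is the simple quadrilateral with vertices (45,-4), (32,25), (-44,-7), (10,-21) in order.
The shoelace formula gives twice the area as |[45·25 − 32·(-4)] + [32·(-7) − (-44)·25] + [(-44)·(-21) − 10·(-7)] + [10·(-4) − 45·(-21)]| = 4028, so the area is 2014.
The number of boundary lattice points is Σ gcd(|Δx|,|Δy|) = gcd(13,29) + gcd(76,32) + gcd(54,14) + gcd(35,17) = 1+4+2+1 = 8.
By Pick's theorem I = A − B/2 + 1 = 2014 − 8/2 + 1 = 2011.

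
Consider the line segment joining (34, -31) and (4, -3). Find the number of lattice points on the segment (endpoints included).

3

The number of lattice points on a segment between lattice points is gcd(|Δx|,|Δy|) + 1 = gcd(30,28) + 1 = 2 + 1 = 3.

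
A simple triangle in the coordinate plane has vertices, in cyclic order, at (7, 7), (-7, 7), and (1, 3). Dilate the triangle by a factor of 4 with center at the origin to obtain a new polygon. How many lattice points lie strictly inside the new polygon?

Using the shoelace formula, 2A = |[7·7 − (-7)·7] + [(-7)·3 − 1·7] + [1·7 − 7·3]| = 56, so the area is 28.
The number of boundary lattice points is Σ gcd(|Δx|,|Δy|) = gcd(14,0) + gcd(8,4) + gcd(6,4) = 14+4+2 = 20.
Scaling by 4 multiplies the area by 4² = 16 (so the new area is 448) and multiplies the boundary lattice-point count by 4, giving 80.
By Pick's theorem, the interior count of the dilated polygon is 448 − 80/2 + 1 = 409.

409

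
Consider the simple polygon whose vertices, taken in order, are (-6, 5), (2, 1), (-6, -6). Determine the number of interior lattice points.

37

Using the shoelace formula, 2A = |[(-6)·1 − 2·5] + [2·(-6) − (-6)·1] + [(-6)·5 − (-6)·(-6)]| = 88, so the area is 44.
The number of boundary lattice points is Σ gcd(|Δx|,|Δy|) = gcd(8,4) + gcd(8,7) + gcd(0,11) = 4+1+11 = 16.
Pick's theorem gives I = A − B/2 + 1 = 44 − 16/2 + 1 = 37.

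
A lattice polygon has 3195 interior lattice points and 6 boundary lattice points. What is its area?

By Pick's theorem, A = I + B/2 − 1 = 3195 + 6/2 − 1 = 3197.

3197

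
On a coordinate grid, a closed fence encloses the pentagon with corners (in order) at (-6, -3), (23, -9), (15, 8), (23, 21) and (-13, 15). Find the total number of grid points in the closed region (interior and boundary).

666

By the shoelace formula, twice the signed area is |[(-6)·(-9) − 23·(-3)] + [23·8 − 15·(-9)] + [15·21 − 23·8] + [23·15 − (-13)·21] + [(-13)·(-3) − (-6)·15]| = 1320, so the area is 660.
Along each edge there are gcd(|Δx|,|Δy|)+1 lattice points, so counting each shared vertex once the boundary has gcd(29,6) + gcd(8,17) + gcd(8,13) + gcd(36,6) + gcd(7,18) = 1+1+1+6+1 = 10.
Pick's theorem gives I = A − B/2 + 1 = 660 − 10/2 + 1 = 656, so the closed region contains I + B = 656 + 10 = 666 lattice points.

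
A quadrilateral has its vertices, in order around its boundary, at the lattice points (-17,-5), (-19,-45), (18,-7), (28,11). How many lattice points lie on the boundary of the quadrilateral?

6

Summing gcd(|Δx|,|Δy|) over the edges gives the boundary count: gcd(2,40) + gcd(37,38) + gcd(10,18) + gcd(45,16) = 2+1+2+1 = 6.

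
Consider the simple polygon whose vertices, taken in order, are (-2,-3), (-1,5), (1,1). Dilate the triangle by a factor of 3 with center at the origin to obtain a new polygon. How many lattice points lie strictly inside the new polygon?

85

The shoelace formula gives twice the area as |[(-2)·5 − (-1)·(-3)] + [(-1)·1 − 1·5] + [1·(-3) − (-2)·1]| = 20, so the area is 10.
Along each edge there are gcd(|Δx|,|Δy|)+1 lattice points, so counting each shared vertex once the boundary has gcd(1,8) + gcd(2,4) + gcd(3,4) = 1+2+1 = 4.
Scaling by 3 multiplies the area by 3² = 9 (so the new area is 90) and multiplies the boundary lattice-point count by 3, giving 12.
By Pick's theorem, the interior count of the dilated polygon is 90 − 12/2 + 1 = 85.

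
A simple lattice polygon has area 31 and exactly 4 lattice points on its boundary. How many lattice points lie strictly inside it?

Pick's theorem A = I + B/2 − 1 rearranges to I = A − B/2 + 1 = 31 − 4/2 + 1 = 30.

30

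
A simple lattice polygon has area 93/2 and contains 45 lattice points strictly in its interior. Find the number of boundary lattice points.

5

Pick's theorem gives A = I + B/2 − 1, so B = 2(A − I + 1) = 2(93/2 − 45 + 1) = 5.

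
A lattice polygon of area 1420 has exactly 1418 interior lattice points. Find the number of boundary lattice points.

Pick's theorem gives A = I + B/2 − 1, so B = 2(A − I + 1) = 2(1420 − 1418 + 1) = 6.

6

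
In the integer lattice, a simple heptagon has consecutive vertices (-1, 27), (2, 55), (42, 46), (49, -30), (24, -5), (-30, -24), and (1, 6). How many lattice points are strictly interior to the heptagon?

3093

Using the shoelace formula, 2A = |((-1)·55 − 2·27) + (2·46 − 42·55) + (42·(-30) − 49·46) + (49·(-5) − 24·(-30)) + (24·(-24) − (-30)·(-5)) + ((-30)·6 − 1·(-24)) + (1·27 − (-1)·6)| = 6215, so the area is 6215/2.
Along each edge there are gcd(|Δx|,|Δy|)+1 lattice points, so counting each shared vertex once the boundary has gcd(3,28) + gcd(40,9) + gcd(7,76) + gcd(25,25) + gcd(54,19) + gcd(31,30) + gcd(2,21) = 1+1+1+25+1+1+1 = 31.
Pick's theorem gives I = A − B/2 + 1 = 6215/2 − 31/2 + 1 = 3093.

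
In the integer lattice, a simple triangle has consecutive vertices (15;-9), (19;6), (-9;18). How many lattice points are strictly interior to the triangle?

231

Using the shoelace formula, 2A = |[15·6 − 19·(-9)] + [19·18 − (-9)·6] + [(-9)·(-9) − 15·18]| = 468, so the area is 234.
The number of boundary lattice points is Σ gcd(|Δx|,|Δy|) = gcd(4,15) + gcd(28,12) + gcd(24,27) = 1+4+3 = 8.
Pick's theorem gives I = A − B/2 + 1 = 234 − 8/2 + 1 = 231.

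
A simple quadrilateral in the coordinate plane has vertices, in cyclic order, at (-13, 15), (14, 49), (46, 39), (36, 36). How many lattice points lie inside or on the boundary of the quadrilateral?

By the shoelace formula, twice the signed area is |[(-13)·49 − 14·15] + [14·39 − 46·49] + [46·36 − 36·39] + [36·15 − (-13)·36]| = 1295, so the area is 647.5.
Along each edge there are gcd(|Δx|,|Δy|)+1 lattice points, so counting each shared vertex once the boundary has gcd(27,34) + gcd(32,10) + gcd(10,3) + gcd(49,21) = 1+2+1+7 = 11.
Pick's theorem gives I = A − B/2 + 1 = 647.5 − 11/2 + 1 = 643, so the closed region contains I + B = 643 + 11 = 654 lattice points.

654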